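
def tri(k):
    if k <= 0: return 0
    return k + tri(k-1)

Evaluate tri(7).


tri(7)
= 7 + 6 + 5 + 4 + 3 + 2 + 1 + tri(0)
= 7 + 6 + 5 + 4 + 3 + 2 + 1 + 0
= 28

28


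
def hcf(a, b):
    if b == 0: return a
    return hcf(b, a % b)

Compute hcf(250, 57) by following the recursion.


hcf(250, 57) = hcf(57, 22)
hcf(57, 22) = hcf(22, 13)
hcf(22, 13) = hcf(13, 9)
hcf(13, 9) = hcf(9, 4)
hcf(9, 4) = hcf(4, 1)
hcf(4, 1) = hcf(1, 0)
hcf(1, 0) = 1  (base case)

1


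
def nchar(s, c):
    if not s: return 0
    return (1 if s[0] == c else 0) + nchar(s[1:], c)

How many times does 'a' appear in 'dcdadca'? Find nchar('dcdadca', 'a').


s[0]='d' != 'a' -> 0
s[0]='c' != 'a' -> 0
s[0]='d' != 'a' -> 0
s[0]='a' == 'a' -> 1
s[0]='d' != 'a' -> 0
s[0]='c' != 'a' -> 0
s[0]='a' == 'a' -> 1
Sum: 0 + 0 + 0 + 1 + 0 + 0 + 1 = 2

2


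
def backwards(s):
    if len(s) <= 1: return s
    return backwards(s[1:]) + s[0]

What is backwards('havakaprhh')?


backwards('havakaprhh') = backwards('avakaprhh') + 'h'
backwards('avakaprhh') = backwards('vakaprhh') + 'a'
backwards('vakaprhh') = backwards('akaprhh') + 'v'
backwards('akaprhh') = backwards('kaprhh') + 'a'
backwards('kaprhh') = backwards('aprhh') + 'k'
backwards('aprhh') = backwards('prhh') + 'a'
backwards('prhh') = backwards('rhh') + 'p'
backwards('rhh') = backwards('hh') + 'r'
backwards('hh') = backwards('h') + 'h'
backwards('h') = 'h'  (base case)
Concatenating: 'h' + 'h' + 'r' + 'p' + 'a' + 'k' + 'a' + 'v' + 'a' + 'h' = 'hhrpakavah'

hhrpakavah


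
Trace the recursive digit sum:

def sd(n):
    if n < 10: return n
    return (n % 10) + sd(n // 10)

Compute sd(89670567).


sd(89670567) = 7 + sd(8967056)
sd(8967056) = 6 + sd(896705)
sd(896705) = 5 + sd(89670)
sd(89670) = 0 + sd(8967)
sd(8967) = 7 + sd(896)
sd(896) = 6 + sd(89)
sd(89) = 9 + sd(8)
sd(8) = 8  (base case)
Total: 7 + 6 + 5 + 0 + 7 + 6 + 9 + 8 = 48

48


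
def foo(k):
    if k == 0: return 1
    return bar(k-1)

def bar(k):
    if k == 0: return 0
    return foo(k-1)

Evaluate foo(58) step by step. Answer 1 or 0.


foo(58) = bar(57)
bar(57) = foo(56)
foo(56) = bar(55)
bar(55) = foo(54)
foo(54) = bar(53)
bar(53) = foo(52)
foo(52) = bar(51)
bar(51) = foo(50)
foo(50) = bar(49)
bar(49) = foo(48)
foo(48) = bar(47)
bar(47) = foo(46)
foo(46) = bar(45)
bar(45) = foo(44)
foo(44) = bar(43)
bar(43) = foo(42)
foo(42) = bar(41)
bar(41) = foo(40)
foo(40) = bar(39)
bar(39) = foo(38)
foo(38) = bar(37)
bar(37) = foo(36)
foo(36) = bar(35)
bar(35) = foo(34)
foo(34) = bar(33)
bar(33) = foo(32)
foo(32) = bar(31)
bar(31) = foo(30)
foo(30) = bar(29)
bar(29) = foo(28)
foo(28) = bar(27)
bar(27) = foo(26)
foo(26) = bar(25)
bar(25) = foo(24)
foo(24) = bar(23)
bar(23) = foo(22)
foo(22) = bar(21)
bar(21) = foo(20)
foo(20) = bar(19)
bar(19) = foo(18)
foo(18) = bar(17)
bar(17) = foo(16)
foo(16) = bar(15)
bar(15) = foo(14)
foo(14) = bar(13)
bar(13) = foo(12)
foo(12) = bar(11)
bar(11) = foo(10)
foo(10) = bar(9)
bar(9) = foo(8)
foo(8) = bar(7)
bar(7) = foo(6)
foo(6) = bar(5)
bar(5) = foo(4)
foo(4) = bar(3)
bar(3) = foo(2)
foo(2) = bar(1)
bar(1) = foo(0)
foo(0) = 1  (base case)
Result: 1

1


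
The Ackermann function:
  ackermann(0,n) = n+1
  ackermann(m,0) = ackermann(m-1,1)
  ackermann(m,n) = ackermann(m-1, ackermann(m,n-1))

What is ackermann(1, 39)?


ackermann(1, 39) = ackermann(0, ackermann(1, 38))
  ackermann(1, 38) = ackermann(0, ackermann(1, 37))
    ackermann(1, 37) = ackermann(0, ackermann(1, 36))
      ackermann(1, 36) = ackermann(0, ackermann(1, 35))
        ackermann(1, 35) = ackermann(0, ackermann(1, 34))
          ackermann(1, 34) = ackermann(0, ackermann(1, 33))
          ackermann(1, 33) = ackermann(0, ackermann(1, 32))
          ackermann(1, 32) = ackermann(0, ackermann(1, 31))
          ackermann(1, 31) = ackermann(0, ackermann(1, 30))
          ackermann(1, 30) = ackermann(0, ackermann(1, 29))
          ackermann(1, 29) = ackermann(0, ackermann(1, 28))
          ackermann(1, 28) = ackermann(0, ackermann(1, 27))
          ackermann(1, 27) = ackermann(0, ackermann(1, 26))
          ackermann(1, 26) = ackermann(0, ackermann(1, 25))
          ackermann(1, 25) = ackermann(0, ackermann(1, 24))
          ackermann(1, 24) = ackermann(0, ackermann(1, 23))
          ackermann(1, 23) = ackermann(0, ackermann(1, 22))
          ackermann(1, 22) = ackermann(0, ackermann(1, 21))
          ackermann(1, 21) = ackermann(0, ackermann(1, 20))
          ackermann(1, 20) = ackermann(0, ackermann(1, 19))
          ackermann(1, 19) = ackermann(0, ackermann(1, 18))
          ackermann(1, 18) = ackermann(0, ackermann(1, 17))
          ackermann(1, 17) = ackermann(0, ackermann(1, 16))
          ackermann(1, 16) = ackermann(0, ackermann(1, 15))
          ackermann(1, 15) = ackermann(0, ackermann(1, 14))
... (trace truncated)
Result: ackermann(1, 39) = 41

41


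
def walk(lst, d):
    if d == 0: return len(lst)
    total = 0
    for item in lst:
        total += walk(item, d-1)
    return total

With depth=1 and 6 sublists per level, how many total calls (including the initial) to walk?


At depth 0 (root): 1 call
At depth 1: each of 1 parents calls walk on 6 children = 6 calls
Total: 1 + 6 = 7

7


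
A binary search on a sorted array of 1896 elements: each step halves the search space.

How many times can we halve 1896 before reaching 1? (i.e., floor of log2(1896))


1896 / 2 = 948
948 / 2 = 474
474 / 2 = 237
237 / 2 = 118
118 / 2 = 59
59 / 2 = 29
29 / 2 = 14
14 / 2 = 7
7 / 2 = 3
3 / 2 = 1
Reached 1 after 10 halvings

10


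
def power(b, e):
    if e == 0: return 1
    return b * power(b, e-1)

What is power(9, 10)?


power(9, 10)
= 9 * power(9, 9)
= 9 * 9 * power(9, 8)
= 9 * 9 * 9 * power(9, 7)
= 9 * 9 * 9 * 9 * power(9, 6)
= 9 * 9 * 9 * 9 * 9 * power(9, 5)
= 9 * 9 * 9 * 9 * 9 * 9 * power(9, 4)
= 9 * 9 * 9 * 9 * 9 * 9 * 9 * power(9, 3)
= 9 * 9 * 9 * 9 * 9 * 9 * 9 * 9 * power(9, 2)
= 9 * 9 * 9 * 9 * 9 * 9 * 9 * 9 * 9 * power(9, 1)
= 9 * 9 * 9 * 9 * 9 * 9 * 9 * 9 * 9 * 9 * power(9, 0)
= 9 * 9 * 9 * 9 * 9 * 9 * 9 * 9 * 9 * 9 * 1
= 3486784401

3486784401


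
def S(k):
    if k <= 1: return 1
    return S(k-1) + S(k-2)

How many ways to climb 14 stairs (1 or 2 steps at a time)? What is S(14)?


Building up from base cases:
S(0) = 1
S(1) = 1
S(2) = S(1) + S(0) = 1 + 1 = 2
S(3) = S(2) + S(1) = 2 + 1 = 3
S(4) = S(3) + S(2) = 3 + 2 = 5
S(5) = S(4) + S(3) = 5 + 3 = 8
S(6) = S(5) + S(4) = 8 + 5 = 13
S(7) = S(6) + S(5) = 13 + 8 = 21
S(8) = S(7) + S(6) = 21 + 13 = 34
S(9) = S(8) + S(7) = 34 + 21 = 55
S(10) = S(9) + S(8) = 55 + 34 = 89
S(11) = S(10) + S(9) = 89 + 55 = 144
S(12) = S(11) + S(10) = 144 + 89 = 233
S(13) = S(12) + S(11) = 233 + 144 = 377
S(14) = S(13) + S(12) = 377 + 233 = 610

610


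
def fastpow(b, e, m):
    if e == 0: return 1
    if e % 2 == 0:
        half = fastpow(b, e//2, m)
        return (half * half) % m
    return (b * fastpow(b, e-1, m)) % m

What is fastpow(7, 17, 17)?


fastpow(7, 17, 17): e is odd, compute fastpow(7, 16, 17)
  fastpow(7, 16, 17): e is even, compute fastpow(7, 8, 17)
    fastpow(7, 8, 17): e is even, compute fastpow(7, 4, 17)
      fastpow(7, 4, 17): e is even, compute fastpow(7, 2, 17)
        fastpow(7, 2, 17): e is even, compute fastpow(7, 1, 17)
          fastpow(7, 1, 17): e is odd, compute fastpow(7, 0, 17)
          fastpow(7, 0, 17) = 1
          (7 * 1) % 17 = 7
        half=7, (7*7) % 17 = 15
      half=15, (15*15) % 17 = 4
    half=4, (4*4) % 17 = 16
  half=16, (16*16) % 17 = 1
(7 * 1) % 17 = 7

7


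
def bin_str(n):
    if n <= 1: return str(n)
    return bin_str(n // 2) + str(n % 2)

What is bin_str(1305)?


bin_str(1305) = bin_str(652) + '1'
bin_str(652) = bin_str(326) + '0'
bin_str(326) = bin_str(163) + '0'
bin_str(163) = bin_str(81) + '1'
bin_str(81) = bin_str(40) + '1'
bin_str(40) = bin_str(20) + '0'
bin_str(20) = bin_str(10) + '0'
bin_str(10) = bin_str(5) + '0'
bin_str(5) = bin_str(2) + '1'
bin_str(2) = bin_str(1) + '0'
bin_str(1) = '1'  (base case)
Concatenating: '1' + '0' + '1' + '0' + '0' + '0' + '1' + '1' + '0' + '0' + '1' = '10100011001'

10100011001


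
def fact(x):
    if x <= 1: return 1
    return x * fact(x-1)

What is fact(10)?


fact(10)
= 10 * fact(9)
= 10 * 9 * fact(8)
= 10 * 9 * 8 * fact(7)
= 10 * 9 * 8 * 7 * fact(6)
= 10 * 9 * 8 * 7 * 6 * fact(5)
= 10 * 9 * 8 * 7 * 6 * 5 * fact(4)
= 10 * 9 * 8 * 7 * 6 * 5 * 4 * fact(3)
= 10 * 9 * 8 * 7 * 6 * 5 * 4 * 3 * fact(2)
= 10 * 9 * 8 * 7 * 6 * 5 * 4 * 3 * 2 * fact(1)
= 10 * 9 * 8 * 7 * 6 * 5 * 4 * 3 * 2 * 1
= 3628800

3628800


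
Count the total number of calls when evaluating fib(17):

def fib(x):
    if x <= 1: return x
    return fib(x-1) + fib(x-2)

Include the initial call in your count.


Let C(n) = total calls for fib(n)
C(0) = 1, C(1) = 1
C(2) = 1 + C(1) + C(0) = 1 + 1 + 1 = 3
C(3) = 1 + C(2) + C(1) = 1 + 3 + 1 = 5
C(4) = 1 + C(3) + C(2) = 1 + 5 + 3 = 9
C(5) = 1 + C(4) + C(3) = 1 + 9 + 5 = 15
C(6) = 1 + C(5) + C(4) = 1 + 15 + 9 = 25
C(7) = 1 + C(6) + C(5) = 1 + 25 + 15 = 41
C(8) = 1 + C(7) + C(6) = 1 + 41 + 25 = 67
C(9) = 1 + C(8) + C(7) = 1 + 67 + 41 = 109
C(10) = 1 + C(9) + C(8) = 1 + 109 + 67 = 177
C(11) = 1 + C(10) + C(9) = 1 + 177 + 109 = 287
C(12) = 1 + C(11) + C(10) = 1 + 287 + 177 = 465
C(13) = 1 + C(12) + C(11) = 1 + 465 + 287 = 753
C(14) = 1 + C(13) + C(12) = 1 + 753 + 465 = 1219
C(15) = 1 + C(14) + C(13) = 1 + 1219 + 753 = 1973
C(16) = 1 + C(15) + C(14) = 1 + 1973 + 1219 = 3193
C(17) = 1 + C(16) + C(15) = 1 + 3193 + 1973 = 5167

5167


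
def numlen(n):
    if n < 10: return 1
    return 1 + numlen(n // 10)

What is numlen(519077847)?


numlen(519077847) = 1 + numlen(51907784)
numlen(51907784) = 1 + numlen(5190778)
numlen(5190778) = 1 + numlen(519077)
numlen(519077) = 1 + numlen(51907)
numlen(51907) = 1 + numlen(5190)
numlen(5190) = 1 + numlen(519)
numlen(519) = 1 + numlen(51)
numlen(51) = 1 + numlen(5)
numlen(5) = 1  (base case: 5 < 10)
Unwinding: 1 + 1 + 1 + 1 + 1 + 1 + 1 + 1 + 1 = 9

9


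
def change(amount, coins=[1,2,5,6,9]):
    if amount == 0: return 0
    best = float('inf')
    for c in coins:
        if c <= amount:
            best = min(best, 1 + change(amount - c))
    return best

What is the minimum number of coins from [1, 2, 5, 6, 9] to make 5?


Building up with DP:
change(0) = 0
change(1) = min(1+change(0)=1+0=1) = 1
change(2) = min(1+change(1)=1+1=2, 1+change(0)=1+0=1) = 1
change(3) = min(1+change(2)=1+1=2, 1+change(1)=1+1=2) = 2
change(4) = min(1+change(3)=1+2=3, 1+change(2)=1+1=2) = 2
change(5) = min(1+change(4)=1+2=3, 1+change(3)=1+2=3, 1+change(0)=1+0=1) = 1

1


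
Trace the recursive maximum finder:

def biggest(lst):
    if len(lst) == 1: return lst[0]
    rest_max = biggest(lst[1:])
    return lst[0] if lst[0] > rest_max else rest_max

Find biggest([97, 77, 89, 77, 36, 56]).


biggest([97, 77, 89, 77, 36, 56]): compare 97 with biggest([77, 89, 77, 36, 56])
biggest([77, 89, 77, 36, 56]): compare 77 with biggest([89, 77, 36, 56])
biggest([89, 77, 36, 56]): compare 89 with biggest([77, 36, 56])
biggest([77, 36, 56]): compare 77 with biggest([36, 56])
biggest([36, 56]): compare 36 with biggest([56])
biggest([56]) = 56  (base case)
Compare 36 with 56 -> 56
Compare 77 with 56 -> 77
Compare 89 with 77 -> 89
Compare 77 with 89 -> 89
Compare 97 with 89 -> 97

97


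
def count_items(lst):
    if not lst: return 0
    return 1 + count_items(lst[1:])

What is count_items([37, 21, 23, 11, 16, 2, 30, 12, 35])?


count_items([37, 21, 23, 11, 16, 2, 30, 12, 35]) = 1 + count_items([21, 23, 11, 16, 2, 30, 12, 35])
count_items([21, 23, 11, 16, 2, 30, 12, 35]) = 1 + count_items([23, 11, 16, 2, 30, 12, 35])
count_items([23, 11, 16, 2, 30, 12, 35]) = 1 + count_items([11, 16, 2, 30, 12, 35])
count_items([11, 16, 2, 30, 12, 35]) = 1 + count_items([16, 2, 30, 12, 35])
count_items([16, 2, 30, 12, 35]) = 1 + count_items([2, 30, 12, 35])
count_items([2, 30, 12, 35]) = 1 + count_items([30, 12, 35])
count_items([30, 12, 35]) = 1 + count_items([12, 35])
count_items([12, 35]) = 1 + count_items([35])
count_items([35]) = 1 + count_items([])
count_items([]) = 0  (base case)
Unwinding: 1 + 1 + 1 + 1 + 1 + 1 + 1 + 1 + 1 + 0 = 9

9


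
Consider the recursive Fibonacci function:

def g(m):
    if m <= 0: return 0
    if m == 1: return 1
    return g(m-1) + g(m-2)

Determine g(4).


Computing g(4) bottom-up:
g(0) = 0
g(1) = 1
g(2) = g(1) + g(0) = 1 + 0 = 1
g(3) = g(2) + g(1) = 1 + 1 = 2
g(4) = g(3) + g(2) = 2 + 1 = 3

3


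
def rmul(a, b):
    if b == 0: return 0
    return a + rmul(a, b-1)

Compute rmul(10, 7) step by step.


rmul(10, 7) = 10 + rmul(10, 6)
rmul(10, 6) = 10 + rmul(10, 5)
rmul(10, 5) = 10 + rmul(10, 4)
rmul(10, 4) = 10 + rmul(10, 3)
rmul(10, 3) = 10 + rmul(10, 2)
rmul(10, 2) = 10 + rmul(10, 1)
rmul(10, 1) = 10 + rmul(10, 0)
rmul(10, 0) = 0  (base case)
Total: 10 + 10 + 10 + 10 + 10 + 10 + 10 + 0 = 70

70


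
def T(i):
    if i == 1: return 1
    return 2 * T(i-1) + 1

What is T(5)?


T(5) = 2 * T(4) + 1
T(4) = 2 * T(3) + 1
T(3) = 2 * T(2) + 1
T(2) = 2 * T(1) + 1
T(1) = 1  (base case)
T(2) = 2 * 1 + 1 = 3
T(3) = 2 * 3 + 1 = 7
T(4) = 2 * 7 + 1 = 15
T(5) = 2 * 15 + 1 = 31

31


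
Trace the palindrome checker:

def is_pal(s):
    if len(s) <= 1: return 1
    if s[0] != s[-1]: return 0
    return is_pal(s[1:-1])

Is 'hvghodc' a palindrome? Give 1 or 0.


is_pal('hvghodc'): s[0]='h' != s[-1]='c' -> return 0
Result: 0 (not a palindrome)

0


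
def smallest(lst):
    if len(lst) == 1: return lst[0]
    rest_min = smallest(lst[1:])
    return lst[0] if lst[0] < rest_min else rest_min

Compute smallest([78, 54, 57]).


smallest([78, 54, 57]): compare 78 with smallest([54, 57])
smallest([54, 57]): compare 54 with smallest([57])
smallest([57]) = 57  (base case)
Compare 54 with 57 -> 54
Compare 78 with 54 -> 54

54


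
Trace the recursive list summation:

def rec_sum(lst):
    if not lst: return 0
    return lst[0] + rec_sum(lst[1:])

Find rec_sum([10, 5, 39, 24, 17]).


rec_sum([10, 5, 39, 24, 17]) = 10 + rec_sum([5, 39, 24, 17])
rec_sum([5, 39, 24, 17]) = 5 + rec_sum([39, 24, 17])
rec_sum([39, 24, 17]) = 39 + rec_sum([24, 17])
rec_sum([24, 17]) = 24 + rec_sum([17])
rec_sum([17]) = 17 + rec_sum([])
rec_sum([]) = 0  (base case)
Total: 10 + 5 + 39 + 24 + 17 + 0 = 95

95


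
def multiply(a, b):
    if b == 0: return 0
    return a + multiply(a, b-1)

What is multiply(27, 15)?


multiply(27, 15) = 27 + multiply(27, 14)
multiply(27, 14) = 27 + multiply(27, 13)
multiply(27, 13) = 27 + multiply(27, 12)
multiply(27, 12) = 27 + multiply(27, 11)
multiply(27, 11) = 27 + multiply(27, 10)
multiply(27, 10) = 27 + multiply(27, 9)
multiply(27, 9) = 27 + multiply(27, 8)
multiply(27, 8) = 27 + multiply(27, 7)
multiply(27, 7) = 27 + multiply(27, 6)
multiply(27, 6) = 27 + multiply(27, 5)
multiply(27, 5) = 27 + multiply(27, 4)
multiply(27, 4) = 27 + multiply(27, 3)
multiply(27, 3) = 27 + multiply(27, 2)
multiply(27, 2) = 27 + multiply(27, 1)
multiply(27, 1) = 27 + multiply(27, 0)
multiply(27, 0) = 0  (base case)
Total: 27 + 27 + 27 + 27 + 27 + 27 + 27 + 27 + 27 + 27 + 27 + 27 + 27 + 27 + 27 + 0 = 405

405


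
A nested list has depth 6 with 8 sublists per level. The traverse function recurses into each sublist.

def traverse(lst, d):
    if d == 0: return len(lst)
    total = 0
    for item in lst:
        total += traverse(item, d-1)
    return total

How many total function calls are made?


At depth 0 (root): 1 call
At depth 1: each of 1 parents calls traverse on 8 children = 8 calls
At depth 2: each of 8 parents calls traverse on 8 children = 64 calls
At depth 3: each of 64 parents calls traverse on 8 children = 512 calls
At depth 4: each of 512 parents calls traverse on 8 children = 4096 calls
At depth 5: each of 4096 parents calls traverse on 8 children = 32768 calls
At depth 6: each of 32768 parents calls traverse on 8 children = 262144 calls
Total: 1 + 8 + 64 + 512 + 4096 + 32768 + 262144 = 299593

299593


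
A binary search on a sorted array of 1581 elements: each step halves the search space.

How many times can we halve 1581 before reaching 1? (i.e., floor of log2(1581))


1581 / 2 = 790
790 / 2 = 395
395 / 2 = 197
197 / 2 = 98
98 / 2 = 49
49 / 2 = 24
24 / 2 = 12
12 / 2 = 6
6 / 2 = 3
3 / 2 = 1
Reached 1 after 10 halvings

10


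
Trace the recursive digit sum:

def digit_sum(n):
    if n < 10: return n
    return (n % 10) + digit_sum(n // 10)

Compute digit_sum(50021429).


digit_sum(50021429) = 9 + digit_sum(5002142)
digit_sum(5002142) = 2 + digit_sum(500214)
digit_sum(500214) = 4 + digit_sum(50021)
digit_sum(50021) = 1 + digit_sum(5002)
digit_sum(5002) = 2 + digit_sum(500)
digit_sum(500) = 0 + digit_sum(50)
digit_sum(50) = 0 + digit_sum(5)
digit_sum(5) = 5  (base case)
Total: 9 + 2 + 4 + 1 + 2 + 0 + 0 + 5 = 23

23


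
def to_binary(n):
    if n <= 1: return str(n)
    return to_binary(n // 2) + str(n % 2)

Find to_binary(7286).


to_binary(7286) = to_binary(3643) + '0'
to_binary(3643) = to_binary(1821) + '1'
to_binary(1821) = to_binary(910) + '1'
to_binary(910) = to_binary(455) + '0'
to_binary(455) = to_binary(227) + '1'
to_binary(227) = to_binary(113) + '1'
to_binary(113) = to_binary(56) + '1'
to_binary(56) = to_binary(28) + '0'
to_binary(28) = to_binary(14) + '0'
to_binary(14) = to_binary(7) + '0'
to_binary(7) = to_binary(3) + '1'
to_binary(3) = to_binary(1) + '1'
to_binary(1) = '1'  (base case)
Concatenating: '1' + '1' + '1' + '0' + '0' + '0' + '1' + '1' + '1' + '0' + '1' + '1' + '0' = '1110001110110'

1110001110110


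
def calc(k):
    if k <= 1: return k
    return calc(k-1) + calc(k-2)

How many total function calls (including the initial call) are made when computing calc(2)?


Let C(n) = total calls for calc(n)
C(0) = 1, C(1) = 1
C(2) = 1 + C(1) + C(0) = 1 + 1 + 1 = 3

3


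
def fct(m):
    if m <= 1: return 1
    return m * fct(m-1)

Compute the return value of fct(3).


fct(3)
= 3 * fct(2)
= 3 * 2 * fct(1)
= 3 * 2 * 1
= 6

6


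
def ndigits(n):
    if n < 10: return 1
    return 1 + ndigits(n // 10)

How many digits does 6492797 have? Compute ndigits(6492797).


ndigits(6492797) = 1 + ndigits(649279)
ndigits(649279) = 1 + ndigits(64927)
ndigits(64927) = 1 + ndigits(6492)
ndigits(6492) = 1 + ndigits(649)
ndigits(649) = 1 + ndigits(64)
ndigits(64) = 1 + ndigits(6)
ndigits(6) = 1  (base case: 6 < 10)
Unwinding: 1 + 1 + 1 + 1 + 1 + 1 + 1 = 7

7


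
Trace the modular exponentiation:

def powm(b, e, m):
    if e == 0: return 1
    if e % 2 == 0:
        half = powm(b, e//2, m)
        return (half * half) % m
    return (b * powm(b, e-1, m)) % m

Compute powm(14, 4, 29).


powm(14, 4, 29): e is even, compute powm(14, 2, 29)
  powm(14, 2, 29): e is even, compute powm(14, 1, 29)
    powm(14, 1, 29): e is odd, compute powm(14, 0, 29)
      powm(14, 0, 29) = 1
    (14 * 1) % 29 = 14
  half=14, (14*14) % 29 = 22
half=22, (22*22) % 29 = 20

20


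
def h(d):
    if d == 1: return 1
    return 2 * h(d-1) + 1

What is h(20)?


h(20) = 2 * h(19) + 1
h(19) = 2 * h(18) + 1
h(18) = 2 * h(17) + 1
h(17) = 2 * h(16) + 1
h(16) = 2 * h(15) + 1
h(15) = 2 * h(14) + 1
h(14) = 2 * h(13) + 1
h(13) = 2 * h(12) + 1
h(12) = 2 * h(11) + 1
h(11) = 2 * h(10) + 1
h(10) = 2 * h(9) + 1
h(9) = 2 * h(8) + 1
h(8) = 2 * h(7) + 1
h(7) = 2 * h(6) + 1
h(6) = 2 * h(5) + 1
h(5) = 2 * h(4) + 1
h(4) = 2 * h(3) + 1
h(3) = 2 * h(2) + 1
h(2) = 2 * h(1) + 1
h(1) = 1  (base case)
h(2) = 2 * 1 + 1 = 3
h(3) = 2 * 3 + 1 = 7
h(4) = 2 * 7 + 1 = 15
h(5) = 2 * 15 + 1 = 31
h(6) = 2 * 31 + 1 = 63
h(7) = 2 * 63 + 1 = 127
h(8) = 2 * 127 + 1 = 255
h(9) = 2 * 255 + 1 = 511
h(10) = 2 * 511 + 1 = 1023
h(11) = 2 * 1023 + 1 = 2047
h(12) = 2 * 2047 + 1 = 4095
h(13) = 2 * 4095 + 1 = 8191
h(14) = 2 * 8191 + 1 = 16383
h(15) = 2 * 16383 + 1 = 32767
h(16) = 2 * 32767 + 1 = 65535
h(17) = 2 * 65535 + 1 = 131071
h(18) = 2 * 131071 + 1 = 262143
h(19) = 2 * 262143 + 1 = 524287
h(20) = 2 * 524287 + 1 = 1048575

1048575


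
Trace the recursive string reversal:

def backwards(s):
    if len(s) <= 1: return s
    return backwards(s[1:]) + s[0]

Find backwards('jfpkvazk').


backwards('jfpkvazk') = backwards('fpkvazk') + 'j'
backwards('fpkvazk') = backwards('pkvazk') + 'f'
backwards('pkvazk') = backwards('kvazk') + 'p'
backwards('kvazk') = backwards('vazk') + 'k'
backwards('vazk') = backwards('azk') + 'v'
backwards('azk') = backwards('zk') + 'a'
backwards('zk') = backwards('k') + 'z'
backwards('k') = 'k'  (base case)
Concatenating: 'k' + 'z' + 'a' + 'v' + 'k' + 'p' + 'f' + 'j' = 'kzavkpfj'

kzavkpfj


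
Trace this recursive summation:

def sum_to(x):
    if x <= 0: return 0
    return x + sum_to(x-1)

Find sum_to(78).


sum_to(78)
= 78 + 77 + 76 + 75 + 74 + 73 + 72 + 71 + 70 + 69 + 68 + 67 + 66 + 65 + 64 + 63 + 62 + 61 + 60 + 59 + 58 + 57 + 56 + 55 + 54 + 53 + 52 + 51 + 50 + 49 + 48 + 47 + 46 + 45 + 44 + 43 + 42 + 41 + 40 + 39 + 38 + 37 + 36 + 35 + 34 + 33 + 32 + 31 + 30 + 29 + 28 + 27 + 26 + 25 + 24 + 23 + 22 + 21 + 20 + 19 + 18 + 17 + 16 + 15 + 14 + 13 + 12 + 11 + 10 + 9 + 8 + 7 + 6 + 5 + 4 + 3 + 2 + 1 + sum_to(0)
= 78 + 77 + 76 + 75 + 74 + 73 + 72 + 71 + 70 + 69 + 68 + 67 + 66 + 65 + 64 + 63 + 62 + 61 + 60 + 59 + 58 + 57 + 56 + 55 + 54 + 53 + 52 + 51 + 50 + 49 + 48 + 47 + 46 + 45 + 44 + 43 + 42 + 41 + 40 + 39 + 38 + 37 + 36 + 35 + 34 + 33 + 32 + 31 + 30 + 29 + 28 + 27 + 26 + 25 + 24 + 23 + 22 + 21 + 20 + 19 + 18 + 17 + 16 + 15 + 14 + 13 + 12 + 11 + 10 + 9 + 8 + 7 + 6 + 5 + 4 + 3 + 2 + 1 + 0
= 3081

3081


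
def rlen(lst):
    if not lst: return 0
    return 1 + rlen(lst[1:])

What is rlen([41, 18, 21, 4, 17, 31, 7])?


rlen([41, 18, 21, 4, 17, 31, 7]) = 1 + rlen([18, 21, 4, 17, 31, 7])
rlen([18, 21, 4, 17, 31, 7]) = 1 + rlen([21, 4, 17, 31, 7])
rlen([21, 4, 17, 31, 7]) = 1 + rlen([4, 17, 31, 7])
rlen([4, 17, 31, 7]) = 1 + rlen([17, 31, 7])
rlen([17, 31, 7]) = 1 + rlen([31, 7])
rlen([31, 7]) = 1 + rlen([7])
rlen([7]) = 1 + rlen([])
rlen([]) = 0  (base case)
Unwinding: 1 + 1 + 1 + 1 + 1 + 1 + 1 + 0 = 7

7


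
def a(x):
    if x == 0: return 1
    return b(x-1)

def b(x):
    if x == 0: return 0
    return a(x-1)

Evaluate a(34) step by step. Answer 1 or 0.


a(34) = b(33)
b(33) = a(32)
a(32) = b(31)
b(31) = a(30)
a(30) = b(29)
b(29) = a(28)
a(28) = b(27)
b(27) = a(26)
a(26) = b(25)
b(25) = a(24)
a(24) = b(23)
b(23) = a(22)
a(22) = b(21)
b(21) = a(20)
a(20) = b(19)
b(19) = a(18)
a(18) = b(17)
b(17) = a(16)
a(16) = b(15)
b(15) = a(14)
a(14) = b(13)
b(13) = a(12)
a(12) = b(11)
b(11) = a(10)
a(10) = b(9)
b(9) = a(8)
a(8) = b(7)
b(7) = a(6)
a(6) = b(5)
b(5) = a(4)
a(4) = b(3)
b(3) = a(2)
a(2) = b(1)
b(1) = a(0)
a(0) = 1  (base case)
Result: 1

1


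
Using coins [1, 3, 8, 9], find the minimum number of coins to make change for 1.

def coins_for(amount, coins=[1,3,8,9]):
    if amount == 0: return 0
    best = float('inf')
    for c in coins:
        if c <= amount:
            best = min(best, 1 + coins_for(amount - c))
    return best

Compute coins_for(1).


Building up with DP:
coins_for(0) = 0
coins_for(1) = min(1+coins_for(0)=1+0=1) = 1

1


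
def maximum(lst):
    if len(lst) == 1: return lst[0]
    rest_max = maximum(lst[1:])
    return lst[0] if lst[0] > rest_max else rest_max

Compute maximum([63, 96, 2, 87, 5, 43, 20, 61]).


maximum([63, 96, 2, 87, 5, 43, 20, 61]): compare 63 with maximum([96, 2, 87, 5, 43, 20, 61])
maximum([96, 2, 87, 5, 43, 20, 61]): compare 96 with maximum([2, 87, 5, 43, 20, 61])
maximum([2, 87, 5, 43, 20, 61]): compare 2 with maximum([87, 5, 43, 20, 61])
maximum([87, 5, 43, 20, 61]): compare 87 with maximum([5, 43, 20, 61])
maximum([5, 43, 20, 61]): compare 5 with maximum([43, 20, 61])
maximum([43, 20, 61]): compare 43 with maximum([20, 61])
maximum([20, 61]): compare 20 with maximum([61])
maximum([61]) = 61  (base case)
Compare 20 with 61 -> 61
Compare 43 with 61 -> 61
Compare 5 with 61 -> 61
Compare 87 with 61 -> 87
Compare 2 with 87 -> 87
Compare 96 with 87 -> 96
Compare 63 with 96 -> 96

96


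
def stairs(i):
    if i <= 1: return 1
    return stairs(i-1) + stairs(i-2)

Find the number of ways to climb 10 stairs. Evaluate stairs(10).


Building up from base cases:
stairs(0) = 1
stairs(1) = 1
stairs(2) = stairs(1) + stairs(0) = 1 + 1 = 2
stairs(3) = stairs(2) + stairs(1) = 2 + 1 = 3
stairs(4) = stairs(3) + stairs(2) = 3 + 2 = 5
stairs(5) = stairs(4) + stairs(3) = 5 + 3 = 8
stairs(6) = stairs(5) + stairs(4) = 8 + 5 = 13
stairs(7) = stairs(6) + stairs(5) = 13 + 8 = 21
stairs(8) = stairs(7) + stairs(6) = 21 + 13 = 34
stairs(9) = stairs(8) + stairs(7) = 34 + 21 = 55
stairs(10) = stairs(9) + stairs(8) = 55 + 34 = 89

89


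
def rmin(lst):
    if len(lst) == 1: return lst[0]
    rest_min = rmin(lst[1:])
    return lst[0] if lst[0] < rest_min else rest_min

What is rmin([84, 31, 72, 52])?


rmin([84, 31, 72, 52]): compare 84 with rmin([31, 72, 52])
rmin([31, 72, 52]): compare 31 with rmin([72, 52])
rmin([72, 52]): compare 72 with rmin([52])
rmin([52]) = 52  (base case)
Compare 72 with 52 -> 52
Compare 31 with 52 -> 31
Compare 84 with 31 -> 31

31


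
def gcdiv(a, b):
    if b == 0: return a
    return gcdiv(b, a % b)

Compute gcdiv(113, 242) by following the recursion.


gcdiv(113, 242) = gcdiv(242, 113)
gcdiv(242, 113) = gcdiv(113, 16)
gcdiv(113, 16) = gcdiv(16, 1)
gcdiv(16, 1) = gcdiv(1, 0)
gcdiv(1, 0) = 1  (base case)

1


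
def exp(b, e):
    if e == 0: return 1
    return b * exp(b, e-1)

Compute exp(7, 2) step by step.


exp(7, 2)
= 7 * exp(7, 1)
= 7 * 7 * exp(7, 0)
= 7 * 7 * 1
= 49

49


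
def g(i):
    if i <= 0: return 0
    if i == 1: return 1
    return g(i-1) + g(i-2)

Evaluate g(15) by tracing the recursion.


Computing g(15) bottom-up:
g(0) = 0
g(1) = 1
g(2) = g(1) + g(0) = 1 + 0 = 1
g(3) = g(2) + g(1) = 1 + 1 = 2
g(4) = g(3) + g(2) = 2 + 1 = 3
g(5) = g(4) + g(3) = 3 + 2 = 5
g(6) = g(5) + g(4) = 5 + 3 = 8
g(7) = g(6) + g(5) = 8 + 5 = 13
g(8) = g(7) + g(6) = 13 + 8 = 21
g(9) = g(8) + g(7) = 21 + 13 = 34
g(10) = g(9) + g(8) = 34 + 21 = 55
g(11) = g(10) + g(9) = 55 + 34 = 89
g(12) = g(11) + g(10) = 89 + 55 = 144
g(13) = g(12) + g(11) = 144 + 89 = 233
g(14) = g(13) + g(12) = 233 + 144 = 377
g(15) = g(14) + g(13) = 377 + 233 = 610

610


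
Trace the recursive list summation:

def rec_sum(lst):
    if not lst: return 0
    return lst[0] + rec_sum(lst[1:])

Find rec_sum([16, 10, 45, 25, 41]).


rec_sum([16, 10, 45, 25, 41]) = 16 + rec_sum([10, 45, 25, 41])
rec_sum([10, 45, 25, 41]) = 10 + rec_sum([45, 25, 41])
rec_sum([45, 25, 41]) = 45 + rec_sum([25, 41])
rec_sum([25, 41]) = 25 + rec_sum([41])
rec_sum([41]) = 41 + rec_sum([])
rec_sum([]) = 0  (base case)
Total: 16 + 10 + 45 + 25 + 41 + 0 = 137

137


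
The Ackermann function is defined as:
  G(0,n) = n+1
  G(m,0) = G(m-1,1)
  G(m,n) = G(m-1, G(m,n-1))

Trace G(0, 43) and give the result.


G(0, 43) = 44
Result: G(0, 43) = 44

44


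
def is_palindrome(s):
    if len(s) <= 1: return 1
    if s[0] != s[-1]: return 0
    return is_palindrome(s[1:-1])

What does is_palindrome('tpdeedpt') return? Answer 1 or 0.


is_palindrome('tpdeedpt'): s[0]='t' == s[-1]='t' -> check is_palindrome('pdeedp')
is_palindrome('pdeedp'): s[0]='p' == s[-1]='p' -> check is_palindrome('deed')
is_palindrome('deed'): s[0]='d' == s[-1]='d' -> check is_palindrome('ee')
is_palindrome('ee'): s[0]='e' == s[-1]='e' -> check is_palindrome('')
is_palindrome(''): len <= 1 -> return 1  (base case)
Result: 1 (palindrome)

1


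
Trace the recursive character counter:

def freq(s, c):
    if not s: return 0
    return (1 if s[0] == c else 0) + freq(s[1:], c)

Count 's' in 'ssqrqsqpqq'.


s[0]='s' == 's' -> 1
s[0]='s' == 's' -> 1
s[0]='q' != 's' -> 0
s[0]='r' != 's' -> 0
s[0]='q' != 's' -> 0
s[0]='s' == 's' -> 1
s[0]='q' != 's' -> 0
s[0]='p' != 's' -> 0
s[0]='q' != 's' -> 0
s[0]='q' != 's' -> 0
Sum: 1 + 1 + 0 + 0 + 0 + 1 + 0 + 0 + 0 + 0 = 3

3


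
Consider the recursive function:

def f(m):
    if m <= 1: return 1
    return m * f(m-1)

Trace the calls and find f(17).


f(17)
= 17 * f(16)
= 17 * 16 * f(15)
= 17 * 16 * 15 * f(14)
= 17 * 16 * 15 * 14 * f(13)
= 17 * 16 * 15 * 14 * 13 * f(12)
= 17 * 16 * 15 * 14 * 13 * 12 * f(11)
= 17 * 16 * 15 * 14 * 13 * 12 * 11 * f(10)
= 17 * 16 * 15 * 14 * 13 * 12 * 11 * 10 * f(9)
= 17 * 16 * 15 * 14 * 13 * 12 * 11 * 10 * 9 * f(8)
= 17 * 16 * 15 * 14 * 13 * 12 * 11 * 10 * 9 * 8 * f(7)
= 17 * 16 * 15 * 14 * 13 * 12 * 11 * 10 * 9 * 8 * 7 * f(6)
= 17 * 16 * 15 * 14 * 13 * 12 * 11 * 10 * 9 * 8 * 7 * 6 * f(5)
= 17 * 16 * 15 * 14 * 13 * 12 * 11 * 10 * 9 * 8 * 7 * 6 * 5 * f(4)
= 17 * 16 * 15 * 14 * 13 * 12 * 11 * 10 * 9 * 8 * 7 * 6 * 5 * 4 * f(3)
= 17 * 16 * 15 * 14 * 13 * 12 * 11 * 10 * 9 * 8 * 7 * 6 * 5 * 4 * 3 * f(2)
= 17 * 16 * 15 * 14 * 13 * 12 * 11 * 10 * 9 * 8 * 7 * 6 * 5 * 4 * 3 * 2 * f(1)
= 17 * 16 * 15 * 14 * 13 * 12 * 11 * 10 * 9 * 8 * 7 * 6 * 5 * 4 * 3 * 2 * 1
= 355687428096000

355687428096000


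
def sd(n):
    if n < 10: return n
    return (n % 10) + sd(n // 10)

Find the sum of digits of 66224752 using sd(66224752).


sd(66224752) = 2 + sd(6622475)
sd(6622475) = 5 + sd(662247)
sd(662247) = 7 + sd(66224)
sd(66224) = 4 + sd(6622)
sd(6622) = 2 + sd(662)
sd(662) = 2 + sd(66)
sd(66) = 6 + sd(6)
sd(6) = 6  (base case)
Total: 2 + 5 + 7 + 4 + 2 + 2 + 6 + 6 = 34

34


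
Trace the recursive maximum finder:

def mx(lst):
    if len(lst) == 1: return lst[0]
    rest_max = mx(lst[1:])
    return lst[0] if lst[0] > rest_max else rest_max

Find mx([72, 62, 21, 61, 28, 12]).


mx([72, 62, 21, 61, 28, 12]): compare 72 with mx([62, 21, 61, 28, 12])
mx([62, 21, 61, 28, 12]): compare 62 with mx([21, 61, 28, 12])
mx([21, 61, 28, 12]): compare 21 with mx([61, 28, 12])
mx([61, 28, 12]): compare 61 with mx([28, 12])
mx([28, 12]): compare 28 with mx([12])
mx([12]) = 12  (base case)
Compare 28 with 12 -> 28
Compare 61 with 28 -> 61
Compare 21 with 61 -> 61
Compare 62 with 61 -> 62
Compare 72 with 62 -> 72

72


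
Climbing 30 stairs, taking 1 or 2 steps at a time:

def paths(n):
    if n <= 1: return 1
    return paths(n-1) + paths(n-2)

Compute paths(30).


Building up from base cases:
paths(0) = 1
paths(1) = 1
paths(2) = paths(1) + paths(0) = 1 + 1 = 2
paths(3) = paths(2) + paths(1) = 2 + 1 = 3
paths(4) = paths(3) + paths(2) = 3 + 2 = 5
paths(5) = paths(4) + paths(3) = 5 + 3 = 8
paths(6) = paths(5) + paths(4) = 8 + 5 = 13
paths(7) = paths(6) + paths(5) = 13 + 8 = 21
paths(8) = paths(7) + paths(6) = 21 + 13 = 34
paths(9) = paths(8) + paths(7) = 34 + 21 = 55
paths(10) = paths(9) + paths(8) = 55 + 34 = 89
paths(11) = paths(10) + paths(9) = 89 + 55 = 144
paths(12) = paths(11) + paths(10) = 144 + 89 = 233
paths(13) = paths(12) + paths(11) = 233 + 144 = 377
paths(14) = paths(13) + paths(12) = 377 + 233 = 610
paths(15) = paths(14) + paths(13) = 610 + 377 = 987
paths(16) = paths(15) + paths(14) = 987 + 610 = 1597
paths(17) = paths(16) + paths(15) = 1597 + 987 = 2584
paths(18) = paths(17) + paths(16) = 2584 + 1597 = 4181
paths(19) = paths(18) + paths(17) = 4181 + 2584 = 6765
paths(20) = paths(19) + paths(18) = 6765 + 4181 = 10946
paths(21) = paths(20) + paths(19) = 10946 + 6765 = 17711
paths(22) = paths(21) + paths(20) = 17711 + 10946 = 28657
paths(23) = paths(22) + paths(21) = 28657 + 17711 = 46368
paths(24) = paths(23) + paths(22) = 46368 + 28657 = 75025
paths(25) = paths(24) + paths(23) = 75025 + 46368 = 121393
paths(26) = paths(25) + paths(24) = 121393 + 75025 = 196418
paths(27) = paths(26) + paths(25) = 196418 + 121393 = 317811
paths(28) = paths(27) + paths(26) = 317811 + 196418 = 514229
paths(29) = paths(28) + paths(27) = 514229 + 317811 = 832040
paths(30) = paths(29) + paths(28) = 832040 + 514229 = 1346269

1346269


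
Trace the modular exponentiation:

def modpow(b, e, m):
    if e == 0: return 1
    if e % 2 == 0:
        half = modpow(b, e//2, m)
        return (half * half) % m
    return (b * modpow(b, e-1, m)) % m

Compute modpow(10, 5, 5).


modpow(10, 5, 5): e is odd, compute modpow(10, 4, 5)
  modpow(10, 4, 5): e is even, compute modpow(10, 2, 5)
    modpow(10, 2, 5): e is even, compute modpow(10, 1, 5)
      modpow(10, 1, 5): e is odd, compute modpow(10, 0, 5)
        modpow(10, 0, 5) = 1
      (10 * 1) % 5 = 0
    half=0, (0*0) % 5 = 0
  half=0, (0*0) % 5 = 0
(10 * 0) % 5 = 0

0


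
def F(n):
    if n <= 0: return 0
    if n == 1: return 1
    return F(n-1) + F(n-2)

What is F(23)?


Computing F(23) bottom-up:
F(0) = 0
F(1) = 1
F(2) = F(1) + F(0) = 1 + 0 = 1
F(3) = F(2) + F(1) = 1 + 1 = 2
F(4) = F(3) + F(2) = 2 + 1 = 3
F(5) = F(4) + F(3) = 3 + 2 = 5
F(6) = F(5) + F(4) = 5 + 3 = 8
F(7) = F(6) + F(5) = 8 + 5 = 13
F(8) = F(7) + F(6) = 13 + 8 = 21
F(9) = F(8) + F(7) = 21 + 13 = 34
F(10) = F(9) + F(8) = 34 + 21 = 55
F(11) = F(10) + F(9) = 55 + 34 = 89
F(12) = F(11) + F(10) = 89 + 55 = 144
F(13) = F(12) + F(11) = 144 + 89 = 233
F(14) = F(13) + F(12) = 233 + 144 = 377
F(15) = F(14) + F(13) = 377 + 233 = 610
F(16) = F(15) + F(14) = 610 + 377 = 987
F(17) = F(16) + F(15) = 987 + 610 = 1597
F(18) = F(17) + F(16) = 1597 + 987 = 2584
F(19) = F(18) + F(17) = 2584 + 1597 = 4181
F(20) = F(19) + F(18) = 4181 + 2584 = 6765
F(21) = F(20) + F(19) = 6765 + 4181 = 10946
F(22) = F(21) + F(20) = 10946 + 6765 = 17711
F(23) = F(22) + F(21) = 17711 + 10946 = 28657

28657


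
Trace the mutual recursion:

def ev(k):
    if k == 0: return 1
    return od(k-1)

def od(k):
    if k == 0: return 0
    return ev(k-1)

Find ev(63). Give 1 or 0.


ev(63) = od(62)
od(62) = ev(61)
ev(61) = od(60)
od(60) = ev(59)
ev(59) = od(58)
od(58) = ev(57)
ev(57) = od(56)
od(56) = ev(55)
ev(55) = od(54)
od(54) = ev(53)
ev(53) = od(52)
od(52) = ev(51)
ev(51) = od(50)
od(50) = ev(49)
ev(49) = od(48)
od(48) = ev(47)
ev(47) = od(46)
od(46) = ev(45)
ev(45) = od(44)
od(44) = ev(43)
ev(43) = od(42)
od(42) = ev(41)
ev(41) = od(40)
od(40) = ev(39)
ev(39) = od(38)
od(38) = ev(37)
ev(37) = od(36)
od(36) = ev(35)
ev(35) = od(34)
od(34) = ev(33)
ev(33) = od(32)
od(32) = ev(31)
ev(31) = od(30)
od(30) = ev(29)
ev(29) = od(28)
od(28) = ev(27)
ev(27) = od(26)
od(26) = ev(25)
ev(25) = od(24)
od(24) = ev(23)
ev(23) = od(22)
od(22) = ev(21)
ev(21) = od(20)
od(20) = ev(19)
ev(19) = od(18)
od(18) = ev(17)
ev(17) = od(16)
od(16) = ev(15)
ev(15) = od(14)
od(14) = ev(13)
ev(13) = od(12)
od(12) = ev(11)
ev(11) = od(10)
od(10) = ev(9)
ev(9) = od(8)
od(8) = ev(7)
ev(7) = od(6)
od(6) = ev(5)
ev(5) = od(4)
od(4) = ev(3)
ev(3) = od(2)
od(2) = ev(1)
ev(1) = od(0)
od(0) = 0  (base case)
Result: 0

0


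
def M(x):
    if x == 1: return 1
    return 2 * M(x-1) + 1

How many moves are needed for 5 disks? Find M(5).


M(5) = 2 * M(4) + 1
M(4) = 2 * M(3) + 1
M(3) = 2 * M(2) + 1
M(2) = 2 * M(1) + 1
M(1) = 1  (base case)
M(2) = 2 * 1 + 1 = 3
M(3) = 2 * 3 + 1 = 7
M(4) = 2 * 7 + 1 = 15
M(5) = 2 * 15 + 1 = 31

31


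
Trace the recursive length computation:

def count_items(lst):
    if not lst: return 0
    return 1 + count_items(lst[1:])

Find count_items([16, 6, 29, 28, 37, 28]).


count_items([16, 6, 29, 28, 37, 28]) = 1 + count_items([6, 29, 28, 37, 28])
count_items([6, 29, 28, 37, 28]) = 1 + count_items([29, 28, 37, 28])
count_items([29, 28, 37, 28]) = 1 + count_items([28, 37, 28])
count_items([28, 37, 28]) = 1 + count_items([37, 28])
count_items([37, 28]) = 1 + count_items([28])
count_items([28]) = 1 + count_items([])
count_items([]) = 0  (base case)
Unwinding: 1 + 1 + 1 + 1 + 1 + 1 + 0 = 6

6


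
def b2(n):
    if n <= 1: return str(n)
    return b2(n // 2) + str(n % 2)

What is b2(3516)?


b2(3516) = b2(1758) + '0'
b2(1758) = b2(879) + '0'
b2(879) = b2(439) + '1'
b2(439) = b2(219) + '1'
b2(219) = b2(109) + '1'
b2(109) = b2(54) + '1'
b2(54) = b2(27) + '0'
b2(27) = b2(13) + '1'
b2(13) = b2(6) + '1'
b2(6) = b2(3) + '0'
b2(3) = b2(1) + '1'
b2(1) = '1'  (base case)
Concatenating: '1' + '1' + '0' + '1' + '1' + '0' + '1' + '1' + '1' + '1' + '0' + '0' = '110110111100'

110110111100


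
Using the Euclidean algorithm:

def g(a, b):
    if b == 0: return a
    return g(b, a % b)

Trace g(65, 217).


g(65, 217) = g(217, 65)
g(217, 65) = g(65, 22)
g(65, 22) = g(22, 21)
g(22, 21) = g(21, 1)
g(21, 1) = g(1, 0)
g(1, 0) = 1  (base case)

1


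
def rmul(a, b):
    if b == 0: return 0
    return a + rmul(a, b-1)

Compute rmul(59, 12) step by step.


rmul(59, 12) = 59 + rmul(59, 11)
rmul(59, 11) = 59 + rmul(59, 10)
rmul(59, 10) = 59 + rmul(59, 9)
rmul(59, 9) = 59 + rmul(59, 8)
rmul(59, 8) = 59 + rmul(59, 7)
rmul(59, 7) = 59 + rmul(59, 6)
rmul(59, 6) = 59 + rmul(59, 5)
rmul(59, 5) = 59 + rmul(59, 4)
rmul(59, 4) = 59 + rmul(59, 3)
rmul(59, 3) = 59 + rmul(59, 2)
rmul(59, 2) = 59 + rmul(59, 1)
rmul(59, 1) = 59 + rmul(59, 0)
rmul(59, 0) = 0  (base case)
Total: 59 + 59 + 59 + 59 + 59 + 59 + 59 + 59 + 59 + 59 + 59 + 59 + 0 = 708

708


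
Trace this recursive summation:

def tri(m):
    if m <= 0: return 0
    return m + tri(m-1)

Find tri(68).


tri(68)
= 68 + 67 + 66 + 65 + 64 + 63 + 62 + 61 + 60 + 59 + 58 + 57 + 56 + 55 + 54 + 53 + 52 + 51 + 50 + 49 + 48 + 47 + 46 + 45 + 44 + 43 + 42 + 41 + 40 + 39 + 38 + 37 + 36 + 35 + 34 + 33 + 32 + 31 + 30 + 29 + 28 + 27 + 26 + 25 + 24 + 23 + 22 + 21 + 20 + 19 + 18 + 17 + 16 + 15 + 14 + 13 + 12 + 11 + 10 + 9 + 8 + 7 + 6 + 5 + 4 + 3 + 2 + 1 + tri(0)
= 68 + 67 + 66 + 65 + 64 + 63 + 62 + 61 + 60 + 59 + 58 + 57 + 56 + 55 + 54 + 53 + 52 + 51 + 50 + 49 + 48 + 47 + 46 + 45 + 44 + 43 + 42 + 41 + 40 + 39 + 38 + 37 + 36 + 35 + 34 + 33 + 32 + 31 + 30 + 29 + 28 + 27 + 26 + 25 + 24 + 23 + 22 + 21 + 20 + 19 + 18 + 17 + 16 + 15 + 14 + 13 + 12 + 11 + 10 + 9 + 8 + 7 + 6 + 5 + 4 + 3 + 2 + 1 + 0
= 2346

2346


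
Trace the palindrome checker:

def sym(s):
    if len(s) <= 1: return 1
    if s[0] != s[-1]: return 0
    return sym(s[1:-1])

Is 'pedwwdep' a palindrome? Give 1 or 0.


sym('pedwwdep'): s[0]='p' == s[-1]='p' -> check sym('edwwde')
sym('edwwde'): s[0]='e' == s[-1]='e' -> check sym('dwwd')
sym('dwwd'): s[0]='d' == s[-1]='d' -> check sym('ww')
sym('ww'): s[0]='w' == s[-1]='w' -> check sym('')
sym(''): len <= 1 -> return 1  (base case)
Result: 1 (palindrome)

1


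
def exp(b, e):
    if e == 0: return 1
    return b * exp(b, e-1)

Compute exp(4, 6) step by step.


exp(4, 6)
= 4 * exp(4, 5)
= 4 * 4 * exp(4, 4)
= 4 * 4 * 4 * exp(4, 3)
= 4 * 4 * 4 * 4 * exp(4, 2)
= 4 * 4 * 4 * 4 * 4 * exp(4, 1)
= 4 * 4 * 4 * 4 * 4 * 4 * exp(4, 0)
= 4 * 4 * 4 * 4 * 4 * 4 * 1
= 4096

4096


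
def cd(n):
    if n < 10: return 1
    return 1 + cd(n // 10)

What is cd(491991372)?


cd(491991372) = 1 + cd(49199137)
cd(49199137) = 1 + cd(4919913)
cd(4919913) = 1 + cd(491991)
cd(491991) = 1 + cd(49199)
cd(49199) = 1 + cd(4919)
cd(4919) = 1 + cd(491)
cd(491) = 1 + cd(49)
cd(49) = 1 + cd(4)
cd(4) = 1  (base case: 4 < 10)
Unwinding: 1 + 1 + 1 + 1 + 1 + 1 + 1 + 1 + 1 = 9

9


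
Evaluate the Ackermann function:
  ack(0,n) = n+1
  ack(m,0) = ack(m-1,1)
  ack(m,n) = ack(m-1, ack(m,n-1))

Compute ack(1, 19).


ack(1, 19) = ack(0, ack(1, 18))
  ack(1, 18) = ack(0, ack(1, 17))
    ack(1, 17) = ack(0, ack(1, 16))
      ack(1, 16) = ack(0, ack(1, 15))
        ack(1, 15) = ack(0, ack(1, 14))
          ack(1, 14) = ack(0, ack(1, 13))
          ack(1, 13) = ack(0, ack(1, 12))
          ack(1, 12) = ack(0, ack(1, 11))
          ack(1, 11) = ack(0, ack(1, 10))
          ack(1, 10) = ack(0, ack(1, 9))
          ack(1, 9) = ack(0, ack(1, 8))
          ack(1, 8) = ack(0, ack(1, 7))
          ack(1, 7) = ack(0, ack(1, 6))
          ack(1, 6) = ack(0, ack(1, 5))
          ack(1, 5) = ack(0, ack(1, 4))
          ack(1, 4) = ack(0, ack(1, 3))
          ack(1, 3) = ack(0, ack(1, 2))
          ack(1, 2) = ack(0, ack(1, 1))
          ack(1, 1) = ack(0, ack(1, 0))
          ack(1, 0) = ack(0, 1)
          ack(0, 1) = 2
            = ack(0, 2)
          ack(0, 2) = 3
            = ack(0, 3)
          ack(0, 3) = 4
... (trace truncated)
Result: ack(1, 19) = 21

21


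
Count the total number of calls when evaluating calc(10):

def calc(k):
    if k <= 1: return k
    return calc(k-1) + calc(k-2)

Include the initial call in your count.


Let C(n) = total calls for calc(n)
C(0) = 1, C(1) = 1
C(2) = 1 + C(1) + C(0) = 1 + 1 + 1 = 3
C(3) = 1 + C(2) + C(1) = 1 + 3 + 1 = 5
C(4) = 1 + C(3) + C(2) = 1 + 5 + 3 = 9
C(5) = 1 + C(4) + C(3) = 1 + 9 + 5 = 15
C(6) = 1 + C(5) + C(4) = 1 + 15 + 9 = 25
C(7) = 1 + C(6) + C(5) = 1 + 25 + 15 = 41
C(8) = 1 + C(7) + C(6) = 1 + 41 + 25 = 67
C(9) = 1 + C(8) + C(7) = 1 + 67 + 41 = 109
C(10) = 1 + C(9) + C(8) = 1 + 109 + 67 = 177

177


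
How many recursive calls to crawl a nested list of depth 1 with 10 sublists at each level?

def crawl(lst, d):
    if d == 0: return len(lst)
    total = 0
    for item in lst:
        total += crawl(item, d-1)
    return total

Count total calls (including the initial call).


At depth 0 (root): 1 call
At depth 1: each of 1 parents calls crawl on 10 children = 10 calls
Total: 1 + 10 = 11

11
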